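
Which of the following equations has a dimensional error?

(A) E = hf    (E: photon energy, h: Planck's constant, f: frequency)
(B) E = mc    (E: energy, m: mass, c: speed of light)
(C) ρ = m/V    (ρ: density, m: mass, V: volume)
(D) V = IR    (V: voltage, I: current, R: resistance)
(B) E = mc

The equation (B) E = mc is dimensionally incorrect.

LHS (E): [L^2 M T^-2]
RHS (mc): [L M T^-1] ✗

The dimensions do not match. The other three equations balance.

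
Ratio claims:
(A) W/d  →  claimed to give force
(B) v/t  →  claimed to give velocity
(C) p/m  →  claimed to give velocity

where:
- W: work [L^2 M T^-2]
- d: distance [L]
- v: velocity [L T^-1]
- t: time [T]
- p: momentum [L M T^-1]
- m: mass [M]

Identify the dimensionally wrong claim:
(B) v/t does not give velocity

(A) W/d: [L M T^-2] = force [L M T^-2] ✓
(B) v/t: [L T^-2] ≠ velocity [L T^-1] ✗
(C) p/m: [L T^-1] = velocity [L T^-1] ✓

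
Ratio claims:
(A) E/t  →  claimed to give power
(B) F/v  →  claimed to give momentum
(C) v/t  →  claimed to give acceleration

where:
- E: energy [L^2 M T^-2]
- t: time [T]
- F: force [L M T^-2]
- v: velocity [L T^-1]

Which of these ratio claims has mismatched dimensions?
(B) F/v does not give momentum

(A) E/t: [L^2 M T^-3] = power [L^2 M T^-3] ✓
(B) F/v: [M T^-1] ≠ momentum [L M T^-1] ✗
(C) v/t: [L T^-2] = acceleration [L T^-2] ✓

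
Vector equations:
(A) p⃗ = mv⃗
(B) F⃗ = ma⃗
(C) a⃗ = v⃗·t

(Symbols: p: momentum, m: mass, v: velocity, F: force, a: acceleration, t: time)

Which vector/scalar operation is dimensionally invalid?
(C) a⃗ = v⃗·t

(A) p⃗ = mv⃗: LHS [L M T^-1], RHS [L M T^-1] ✓ — mass (scalar) times velocity (vector)
(B) F⃗ = ma⃗: LHS [L M T^-2], RHS [L M T^-2] ✓ — Force and acceleration are vectors, mass is a scalar
(C) a⃗ = v⃗·t: LHS [L T^-2], RHS [L] ✗ — acceleration is velocity per time; should be v⃗/t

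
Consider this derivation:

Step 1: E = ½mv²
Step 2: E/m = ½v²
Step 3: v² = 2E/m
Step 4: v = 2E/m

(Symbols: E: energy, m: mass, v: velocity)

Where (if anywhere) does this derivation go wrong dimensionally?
Step 4

Step 1: E = ½mv² → LHS [L^2 M T^-2], RHS [L^2 M T^-2] ✓
Step 2: E/m = ½v² → LHS [L^2 T^-2], RHS [L^2 T^-2] ✓
Step 3: v² = 2E/m → LHS [L^2 T^-2], RHS [L^2 T^-2] ✓
Step 4: v = 2E/m → LHS [L T^-1], RHS [L^2 T^-2] ✗

The first dimensional inconsistency appears in step 4: v = 2E/m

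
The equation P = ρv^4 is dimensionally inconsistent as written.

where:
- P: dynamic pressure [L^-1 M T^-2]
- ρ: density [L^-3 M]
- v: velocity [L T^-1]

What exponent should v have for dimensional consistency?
The exponent of v should be 2: P = ρv^2

The LHS P has dimensions [L^-1 M T^-2]; v has dimensions [L T^-1].
As written, the RHS ρv^4 (exponent 4 on v) has dimensions [L M T^-4], which does not match.
With exponent 2, the RHS ρv^2 has dimensions [L^-1 M T^-2], matching the LHS.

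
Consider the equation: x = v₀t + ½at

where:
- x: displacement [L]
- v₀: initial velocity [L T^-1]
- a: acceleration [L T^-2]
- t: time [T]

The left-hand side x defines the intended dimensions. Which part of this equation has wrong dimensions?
The term ½at

Checking each RHS term against the LHS:
- v₀t: [L] — matches x [L] ✓
- ½at: [L T^-1] — does NOT match x [L] ✗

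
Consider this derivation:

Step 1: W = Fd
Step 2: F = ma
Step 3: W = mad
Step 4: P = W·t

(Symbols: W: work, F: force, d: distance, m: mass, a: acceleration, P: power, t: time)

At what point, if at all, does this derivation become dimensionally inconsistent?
Step 4

Step 1: W = Fd → LHS [L^2 M T^-2], RHS [L^2 M T^-2] ✓
Step 2: F = ma → LHS [L M T^-2], RHS [L M T^-2] ✓
Step 3: W = mad → LHS [L^2 M T^-2], RHS [L^2 M T^-2] ✓
Step 4: P = W·t → LHS [L^2 M T^-3], RHS [L^2 M T^-1] ✗

The first dimensional inconsistency appears in step 4: P = W·t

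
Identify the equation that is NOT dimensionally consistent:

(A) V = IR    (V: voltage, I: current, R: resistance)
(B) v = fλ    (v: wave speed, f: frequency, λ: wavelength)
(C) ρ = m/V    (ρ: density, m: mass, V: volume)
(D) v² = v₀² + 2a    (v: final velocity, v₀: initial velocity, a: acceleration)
(D) v² = v₀² + 2a

The equation (D) v² = v₀² + 2a is dimensionally incorrect.

LHS (v²): [L^2 T^-2]
RHS terms:
  - v₀²: [L^2 T^-2] ✓
  - 2a: [L T^-2] ✗ (does not match LHS)

The dimensions do not match. The other three equations balance.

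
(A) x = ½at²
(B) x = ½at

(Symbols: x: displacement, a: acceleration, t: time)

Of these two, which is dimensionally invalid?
(B)

(A) x = ½at²: LHS [L], RHS [L] ✓
(B) x = ½at: LHS [L], RHS [L T^-1] ✗

Expression (B) x = ½at is dimensionally incorrect.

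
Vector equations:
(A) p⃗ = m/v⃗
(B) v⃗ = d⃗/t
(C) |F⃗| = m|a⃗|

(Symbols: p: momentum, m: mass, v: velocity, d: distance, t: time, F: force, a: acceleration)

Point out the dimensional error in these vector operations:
(A) p⃗ = m/v⃗

(A) p⃗ = m/v⃗: LHS [L M T^-1], RHS [L^-1 M T] ✗ — momentum is mass times velocity; should be mv⃗ (and division by a vector is undefined)
(B) v⃗ = d⃗/t: LHS [L T^-1], RHS [L T^-1] ✓ — displacement (vector) divided by time (scalar)
(C) |F⃗| = m|a⃗|: LHS [L M T^-2], RHS [L M T^-2] ✓ — magnitudes of vectors are scalars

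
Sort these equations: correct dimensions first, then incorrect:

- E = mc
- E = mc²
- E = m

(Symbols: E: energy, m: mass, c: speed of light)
Dimensionally correct: E = mc²
Dimensionally incorrect: E = mc, E = m
Ordered (correct first, then incorrect): E = mc², E = mc, E = m

- E = mc: LHS [L^2 M T^-2], RHS [L M T^-1] → incorrect ✗
- E = mc²: LHS [L^2 M T^-2], RHS [L^2 M T^-2] → correct ✓
- E = m: LHS [L^2 M T^-2], RHS [M] → incorrect ✗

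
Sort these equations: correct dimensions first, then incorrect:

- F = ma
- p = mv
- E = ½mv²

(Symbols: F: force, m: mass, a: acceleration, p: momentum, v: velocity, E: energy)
Dimensionally correct: F = ma, p = mv, E = ½mv²
Dimensionally incorrect: none
Ordered (correct first, then incorrect): F = ma, p = mv, E = ½mv²

- F = ma: LHS [L M T^-2], RHS [L M T^-2] → correct ✓
- p = mv: LHS [L M T^-1], RHS [L M T^-1] → correct ✓
- E = ½mv²: LHS [L^2 M T^-2], RHS [L^2 M T^-2] → correct ✓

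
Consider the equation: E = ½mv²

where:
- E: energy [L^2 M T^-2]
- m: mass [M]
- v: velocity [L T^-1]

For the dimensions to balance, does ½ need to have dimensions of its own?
No

E has dimensions [L^2 M T^-2] and mv² already has dimensions [L^2 M T^-2], so the equation balances without ½ contributing any dimensions. ½ is a pure (dimensionless) number; changing or removing it would not affect dimensional consistency.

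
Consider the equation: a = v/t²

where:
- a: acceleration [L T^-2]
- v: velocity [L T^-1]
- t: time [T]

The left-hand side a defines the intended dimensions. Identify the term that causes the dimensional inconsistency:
The right-hand side term v/t²

a has dimensions [L T^-2], but v/t² has dimensions [L T^-3], so the term v/t² is dimensionally wrong for a.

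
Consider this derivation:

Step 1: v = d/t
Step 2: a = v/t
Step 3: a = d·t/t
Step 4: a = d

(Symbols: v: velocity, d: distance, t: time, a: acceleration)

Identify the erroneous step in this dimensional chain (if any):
Step 3

Step 1: v = d/t → LHS [L T^-1], RHS [L T^-1] ✓
Step 2: a = v/t → LHS [L T^-2], RHS [L T^-2] ✓
Step 3: a = d·t/t → LHS [L T^-2], RHS [L] ✗

The first dimensional inconsistency appears in step 3: a = d·t/t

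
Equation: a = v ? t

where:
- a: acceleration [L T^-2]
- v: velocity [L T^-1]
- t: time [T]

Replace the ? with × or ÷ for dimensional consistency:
division (÷): a = v ÷ t

a [L T^-2]; v [L T^-1]; t [T].
v × t → [L] ✗
v ÷ t → [L T^-2] ✓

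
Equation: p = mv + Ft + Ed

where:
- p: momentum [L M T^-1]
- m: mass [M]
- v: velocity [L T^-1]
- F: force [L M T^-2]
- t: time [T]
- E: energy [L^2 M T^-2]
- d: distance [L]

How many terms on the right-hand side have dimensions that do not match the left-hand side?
1

LHS p: [L M T^-1]
- mv: [L M T^-1] ✓
- Ft: [L M T^-1] ✓
- Ed: [L^3 M T^-2] ✗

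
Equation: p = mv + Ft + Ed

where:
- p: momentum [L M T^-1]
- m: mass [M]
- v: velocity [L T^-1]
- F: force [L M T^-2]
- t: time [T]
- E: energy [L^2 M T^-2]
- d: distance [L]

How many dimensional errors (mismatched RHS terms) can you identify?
1

LHS p: [L M T^-1]
- mv: [L M T^-1] ✓
- Ft: [L M T^-1] ✓
- Ed: [L^3 M T^-2] ✗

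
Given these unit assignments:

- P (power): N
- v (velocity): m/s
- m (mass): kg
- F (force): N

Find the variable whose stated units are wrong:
P

The variable P (power) should have units W, not N.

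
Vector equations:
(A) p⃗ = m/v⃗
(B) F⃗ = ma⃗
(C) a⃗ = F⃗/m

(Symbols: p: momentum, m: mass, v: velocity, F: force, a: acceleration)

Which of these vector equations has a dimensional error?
(A) p⃗ = m/v⃗

(A) p⃗ = m/v⃗: LHS [L M T^-1], RHS [L^-1 M T] ✗ — momentum is mass times velocity; should be mv⃗ (and division by a vector is undefined)
(B) F⃗ = ma⃗: LHS [L M T^-2], RHS [L M T^-2] ✓ — Force and acceleration are vectors, mass is a scalar
(C) a⃗ = F⃗/m: LHS [L T^-2], RHS [L T^-2] ✓ — force (vector) divided by mass (scalar)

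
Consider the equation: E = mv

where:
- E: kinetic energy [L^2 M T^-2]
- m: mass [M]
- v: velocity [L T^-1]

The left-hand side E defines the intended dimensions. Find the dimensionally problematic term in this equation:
The right-hand side term mv

E has dimensions [L^2 M T^-2], but mv has dimensions [L M T^-1], so the term mv is dimensionally wrong for E.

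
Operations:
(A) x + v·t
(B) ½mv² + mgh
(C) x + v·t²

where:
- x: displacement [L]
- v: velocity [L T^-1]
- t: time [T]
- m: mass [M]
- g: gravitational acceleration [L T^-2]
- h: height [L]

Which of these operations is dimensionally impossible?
(C) x + v·t²

(A) x + v·t: x [L] and v·t [L] — same dimensions ✓
(B) ½mv² + mgh: ½mv² [L^2 M T^-2] and mgh [L^2 M T^-2] — same dimensions ✓
(C) x + v·t²: x [L] and v·t² [L T] — different dimensions cannot be added/subtracted ✗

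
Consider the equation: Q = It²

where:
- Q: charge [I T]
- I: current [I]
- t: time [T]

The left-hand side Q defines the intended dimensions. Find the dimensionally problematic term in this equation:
The right-hand side term It²

Q has dimensions [I T], but It² has dimensions [I T^2], so the term It² is dimensionally wrong for Q.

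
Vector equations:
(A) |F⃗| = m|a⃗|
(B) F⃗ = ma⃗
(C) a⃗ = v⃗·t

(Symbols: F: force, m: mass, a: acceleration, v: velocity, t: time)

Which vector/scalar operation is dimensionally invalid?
(C) a⃗ = v⃗·t

(A) |F⃗| = m|a⃗|: LHS [L M T^-2], RHS [L M T^-2] ✓ — magnitudes of vectors are scalars
(B) F⃗ = ma⃗: LHS [L M T^-2], RHS [L M T^-2] ✓ — Force and acceleration are vectors, mass is a scalar
(C) a⃗ = v⃗·t: LHS [L T^-2], RHS [L] ✗ — acceleration is velocity per time; should be v⃗/t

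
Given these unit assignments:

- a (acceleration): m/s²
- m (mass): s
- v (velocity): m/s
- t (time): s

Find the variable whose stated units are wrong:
m

The variable m (mass) should have units kg, not s.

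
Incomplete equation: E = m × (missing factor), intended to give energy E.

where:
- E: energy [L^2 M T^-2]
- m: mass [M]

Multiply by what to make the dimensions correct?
v² (velocity squared), dimensions [L^2 T^-2]

E has dimensions [L^2 M T^-2] and m has dimensions [M].
The missing factor must have dimensions [L^2 M T^-2] / [M] = [L^2 T^-2], i.e. velocity squared (v²).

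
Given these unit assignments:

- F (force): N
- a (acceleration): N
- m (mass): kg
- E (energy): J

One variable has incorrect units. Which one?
a

The variable a (acceleration) should have units m/s², not N.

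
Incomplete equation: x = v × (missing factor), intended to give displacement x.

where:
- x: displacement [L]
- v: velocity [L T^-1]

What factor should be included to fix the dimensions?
t (time), dimensions [T]

x has dimensions [L] and v has dimensions [L T^-1].
The missing factor must have dimensions [L] / [L T^-1] = [T], i.e. time (t).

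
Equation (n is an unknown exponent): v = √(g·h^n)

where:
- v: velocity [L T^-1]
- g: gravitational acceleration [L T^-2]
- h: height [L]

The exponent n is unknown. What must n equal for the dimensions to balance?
n = 1

v has dimensions [L T^-1]; h has dimensions [L].
With n = 1: √(g·h^1) has dimensions [L T^-1], matching the LHS ✓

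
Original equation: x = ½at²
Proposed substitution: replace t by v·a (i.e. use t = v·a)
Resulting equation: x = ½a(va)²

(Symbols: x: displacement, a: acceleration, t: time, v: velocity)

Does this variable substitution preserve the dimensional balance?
No

[t] = [T] and [v·a] = [L^2 T^-3]. These differ, so the substitution replaces a quantity by one of different dimensions and the result x = ½a(va)² has LHS [L] vs RHS [L^5 T^-8] — inconsistent.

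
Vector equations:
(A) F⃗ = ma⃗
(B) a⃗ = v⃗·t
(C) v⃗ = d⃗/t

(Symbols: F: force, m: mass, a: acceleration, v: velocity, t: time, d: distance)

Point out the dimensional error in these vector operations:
(B) a⃗ = v⃗·t

(A) F⃗ = ma⃗: LHS [L M T^-2], RHS [L M T^-2] ✓ — Force and acceleration are vectors, mass is a scalar
(B) a⃗ = v⃗·t: LHS [L T^-2], RHS [L] ✗ — acceleration is velocity per time; should be v⃗/t
(C) v⃗ = d⃗/t: LHS [L T^-1], RHS [L T^-1] ✓ — displacement (vector) divided by time (scalar)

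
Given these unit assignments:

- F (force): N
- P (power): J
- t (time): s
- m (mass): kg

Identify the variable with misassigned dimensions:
P

The variable P (power) should have units W, not J.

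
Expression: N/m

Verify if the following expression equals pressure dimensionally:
No

The expression N/m has dimensions [M T^-2], but pressure has dimensions [L^-1 M T^-2].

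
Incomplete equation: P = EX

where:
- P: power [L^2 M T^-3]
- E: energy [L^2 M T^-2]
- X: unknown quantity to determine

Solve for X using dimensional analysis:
X = f (inverse time / frequency (1/t)), dimensions [T^-1]

P has dimensions [L^2 M T^-3]; the rest of the RHS (E) has dimensions [L^2 M T^-2].
So X must have dimensions [T^-1] — X = f (inverse time / frequency (1/t)).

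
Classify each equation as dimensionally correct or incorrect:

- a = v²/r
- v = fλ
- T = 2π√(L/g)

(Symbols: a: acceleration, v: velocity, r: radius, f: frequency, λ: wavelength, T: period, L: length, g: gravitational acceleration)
Dimensionally correct: a = v²/r, v = fλ, T = 2π√(L/g)
Dimensionally incorrect: none
Ordered (correct first, then incorrect): a = v²/r, v = fλ, T = 2π√(L/g)

- a = v²/r: LHS [L T^-2], RHS [L T^-2] → correct ✓
- v = fλ: LHS [L T^-1], RHS [L T^-1] → correct ✓
- T = 2π√(L/g): LHS [T], RHS [T] → correct ✓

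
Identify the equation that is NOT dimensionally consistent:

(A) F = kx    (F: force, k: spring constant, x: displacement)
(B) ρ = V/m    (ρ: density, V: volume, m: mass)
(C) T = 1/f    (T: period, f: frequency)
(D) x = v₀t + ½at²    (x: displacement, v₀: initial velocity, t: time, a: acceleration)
(B) ρ = V/m

The equation (B) ρ = V/m is dimensionally incorrect.

LHS (ρ): [L^-3 M]
RHS (V/m): [L^3 M^-1] ✗

The dimensions do not match. The other three equations balance.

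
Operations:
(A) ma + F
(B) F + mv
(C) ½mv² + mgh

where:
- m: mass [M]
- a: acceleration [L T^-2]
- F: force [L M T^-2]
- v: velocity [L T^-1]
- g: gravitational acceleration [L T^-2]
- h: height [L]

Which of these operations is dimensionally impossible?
(B) F + mv

(A) ma + F: ma [L M T^-2] and F [L M T^-2] — same dimensions ✓
(B) F + mv: F [L M T^-2] and mv [L M T^-1] — different dimensions cannot be added/subtracted ✗
(C) ½mv² + mgh: ½mv² [L^2 M T^-2] and mgh [L^2 M T^-2] — same dimensions ✓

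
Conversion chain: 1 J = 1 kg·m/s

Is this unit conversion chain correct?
The chain is incorrect (it contains an error).

Incorrect: Joule is kg·m²/s², not kg·m/s (that is momentum)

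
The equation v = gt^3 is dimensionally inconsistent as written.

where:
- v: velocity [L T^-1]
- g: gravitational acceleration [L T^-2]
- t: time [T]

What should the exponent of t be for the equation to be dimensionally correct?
The exponent of t should be 1: v = gt

The LHS v has dimensions [L T^-1]; t has dimensions [T].
As written, the RHS gt^3 (exponent 3 on t) has dimensions [L T], which does not match.
With exponent 1, the RHS gt has dimensions [L T^-1], matching the LHS.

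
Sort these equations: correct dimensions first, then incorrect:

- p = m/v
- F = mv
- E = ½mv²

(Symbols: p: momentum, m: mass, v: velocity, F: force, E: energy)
Dimensionally correct: E = ½mv²
Dimensionally incorrect: p = m/v, F = mv
Ordered (correct first, then incorrect): E = ½mv², p = m/v, F = mv

- p = m/v: LHS [L M T^-1], RHS [L^-1 M T] → incorrect ✗
- F = mv: LHS [L M T^-2], RHS [L M T^-1] → incorrect ✗
- E = ½mv²: LHS [L^2 M T^-2], RHS [L^2 M T^-2] → correct ✓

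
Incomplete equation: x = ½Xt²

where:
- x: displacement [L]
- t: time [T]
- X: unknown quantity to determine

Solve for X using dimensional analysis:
X = a (acceleration), dimensions [L T^-2]

x has dimensions [L]; the rest of the RHS (½ t²) has dimensions [T^2].
So X must have dimensions [L T^-2] — X = a (acceleration).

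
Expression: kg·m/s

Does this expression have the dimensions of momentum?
Yes

The expression kg·m/s has dimensions [L M T^-1], which is exactly momentum [L M T^-1].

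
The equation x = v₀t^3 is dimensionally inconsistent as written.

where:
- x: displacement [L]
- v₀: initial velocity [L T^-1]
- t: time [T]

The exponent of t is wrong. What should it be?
The exponent of t should be 1: x = v₀t

The LHS x has dimensions [L]; t has dimensions [T].
As written, the RHS v₀t^3 (exponent 3 on t) has dimensions [L T^2], which does not match.
With exponent 1, the RHS v₀t has dimensions [L], matching the LHS.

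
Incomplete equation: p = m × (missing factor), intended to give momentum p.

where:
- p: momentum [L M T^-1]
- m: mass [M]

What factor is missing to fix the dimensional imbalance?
v (velocity), dimensions [L T^-1]

p has dimensions [L M T^-1] and m has dimensions [M].
The missing factor must have dimensions [L M T^-1] / [M] = [L T^-1], i.e. velocity (v).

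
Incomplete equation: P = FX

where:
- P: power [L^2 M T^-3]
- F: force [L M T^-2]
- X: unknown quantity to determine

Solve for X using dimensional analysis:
X = v (velocity), dimensions [L T^-1]

P has dimensions [L^2 M T^-3]; the rest of the RHS (F) has dimensions [L M T^-2].
So X must have dimensions [L T^-1] — X = v (velocity).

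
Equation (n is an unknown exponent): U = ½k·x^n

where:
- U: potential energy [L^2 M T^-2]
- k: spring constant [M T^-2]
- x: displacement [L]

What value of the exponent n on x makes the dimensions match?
n = 2

U has dimensions [L^2 M T^-2]; x has dimensions [L].
The rest of the RHS has dimensions [M T^-2], so x^n must supply [L^2].
With n = 2: ½k·x^2 has dimensions [L^2 M T^-2], matching the LHS ✓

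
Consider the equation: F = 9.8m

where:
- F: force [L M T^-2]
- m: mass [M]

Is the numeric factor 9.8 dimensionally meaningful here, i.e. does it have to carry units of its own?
Yes

F has dimensions [L M T^-2], while m alone has dimensions [M]. For the equation to balance, the factor 9.8 must carry dimensions [L T^-2] — it is a dimensional constant (a numerical value of a physical quantity with its units suppressed), not a pure number.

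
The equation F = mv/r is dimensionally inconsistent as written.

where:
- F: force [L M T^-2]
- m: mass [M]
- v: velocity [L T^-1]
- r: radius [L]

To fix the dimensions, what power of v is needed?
The exponent of v should be 2: F = mv^2/r

The LHS F has dimensions [L M T^-2]; v has dimensions [L T^-1].
As written, the RHS mv/r (exponent 1 on v) has dimensions [M T^-1], which does not match.
With exponent 2, the RHS mv^2/r has dimensions [L M T^-2], matching the LHS.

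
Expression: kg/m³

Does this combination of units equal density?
Yes

The expression kg/m³ has dimensions [L^-3 M], which is exactly density [L^-3 M].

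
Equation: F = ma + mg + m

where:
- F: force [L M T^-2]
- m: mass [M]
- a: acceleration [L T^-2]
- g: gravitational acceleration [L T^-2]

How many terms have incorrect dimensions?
1

LHS F: [L M T^-2]
- ma: [L M T^-2] ✓
- mg: [L M T^-2] ✓
- m: [M] ✗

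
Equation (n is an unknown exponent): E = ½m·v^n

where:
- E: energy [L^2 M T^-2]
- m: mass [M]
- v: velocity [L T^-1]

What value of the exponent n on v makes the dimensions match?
n = 2

E has dimensions [L^2 M T^-2]; v has dimensions [L T^-1].
The rest of the RHS has dimensions [M], so v^n must supply [L^2 T^-2].
With n = 2: ½m·v^2 has dimensions [L^2 M T^-2], matching the LHS ✓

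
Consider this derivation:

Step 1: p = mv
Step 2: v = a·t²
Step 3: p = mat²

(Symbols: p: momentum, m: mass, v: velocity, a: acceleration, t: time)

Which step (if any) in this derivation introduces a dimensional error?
Step 2

Step 1: p = mv → LHS [L M T^-1], RHS [L M T^-1] ✓
Step 2: v = a·t² → LHS [L T^-1], RHS [L] ✗

The first dimensional inconsistency appears in step 2: v = a·t²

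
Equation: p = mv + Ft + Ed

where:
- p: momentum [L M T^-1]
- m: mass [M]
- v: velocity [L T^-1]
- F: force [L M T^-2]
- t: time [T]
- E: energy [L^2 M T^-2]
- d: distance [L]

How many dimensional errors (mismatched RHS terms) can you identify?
1

LHS p: [L M T^-1]
- mv: [L M T^-1] ✓
- Ft: [L M T^-1] ✓
- Ed: [L^3 M T^-2] ✗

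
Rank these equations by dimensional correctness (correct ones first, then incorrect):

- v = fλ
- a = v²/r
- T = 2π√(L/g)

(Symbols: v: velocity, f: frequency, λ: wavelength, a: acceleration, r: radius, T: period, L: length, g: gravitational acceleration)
Dimensionally correct: v = fλ, a = v²/r, T = 2π√(L/g)
Dimensionally incorrect: none
Ordered (correct first, then incorrect): v = fλ, a = v²/r, T = 2π√(L/g)

- v = fλ: LHS [L T^-1], RHS [L T^-1] → correct ✓
- a = v²/r: LHS [L T^-2], RHS [L T^-2] → correct ✓
- T = 2π√(L/g): LHS [T], RHS [T] → correct ✓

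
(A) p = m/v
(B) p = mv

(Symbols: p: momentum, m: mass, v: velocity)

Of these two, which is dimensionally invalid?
(A)

(A) p = m/v: LHS [L M T^-1], RHS [L^-1 M T] ✗
(B) p = mv: LHS [L M T^-1], RHS [L M T^-1] ✓

Expression (A) p = m/v is dimensionally incorrect.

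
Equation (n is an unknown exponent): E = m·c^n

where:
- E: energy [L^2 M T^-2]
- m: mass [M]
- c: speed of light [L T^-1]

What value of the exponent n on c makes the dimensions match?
n = 2

E has dimensions [L^2 M T^-2]; c has dimensions [L T^-1].
The rest of the RHS has dimensions [M], so c^n must supply [L^2 T^-2].
With n = 2: m·c^2 has dimensions [L^2 M T^-2], matching the LHS ✓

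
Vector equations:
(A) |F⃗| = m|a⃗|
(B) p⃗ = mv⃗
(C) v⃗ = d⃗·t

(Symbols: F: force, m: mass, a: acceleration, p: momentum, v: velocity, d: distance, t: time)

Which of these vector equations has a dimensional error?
(C) v⃗ = d⃗·t

(A) |F⃗| = m|a⃗|: LHS [L M T^-2], RHS [L M T^-2] ✓ — magnitudes of vectors are scalars
(B) p⃗ = mv⃗: LHS [L M T^-1], RHS [L M T^-1] ✓ — mass (scalar) times velocity (vector)
(C) v⃗ = d⃗·t: LHS [L T^-1], RHS [L T] ✗ — velocity is displacement per time; should be d⃗/t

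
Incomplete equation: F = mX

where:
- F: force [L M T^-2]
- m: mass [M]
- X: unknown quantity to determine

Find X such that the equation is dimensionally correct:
X = a (acceleration), dimensions [L T^-2]

F has dimensions [L M T^-2]; the rest of the RHS (m) has dimensions [M].
So X must have dimensions [L T^-2] — X = a (acceleration).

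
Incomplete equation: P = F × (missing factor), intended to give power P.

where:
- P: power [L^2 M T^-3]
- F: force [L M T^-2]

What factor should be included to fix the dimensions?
v (velocity), dimensions [L T^-1]

P has dimensions [L^2 M T^-3] and F has dimensions [L M T^-2].
The missing factor must have dimensions [L^2 M T^-3] / [L M T^-2] = [L T^-1], i.e. velocity (v).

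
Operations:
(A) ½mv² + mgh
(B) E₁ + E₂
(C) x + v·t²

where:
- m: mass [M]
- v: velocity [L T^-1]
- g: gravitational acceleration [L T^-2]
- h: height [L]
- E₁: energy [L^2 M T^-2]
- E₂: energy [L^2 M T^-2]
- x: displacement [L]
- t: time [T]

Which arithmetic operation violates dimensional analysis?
(C) x + v·t²

(A) ½mv² + mgh: ½mv² [L^2 M T^-2] and mgh [L^2 M T^-2] — same dimensions ✓
(B) E₁ + E₂: E₁ [L^2 M T^-2] and E₂ [L^2 M T^-2] — same dimensions ✓
(C) x + v·t²: x [L] and v·t² [L T] — different dimensions cannot be added/subtracted ✗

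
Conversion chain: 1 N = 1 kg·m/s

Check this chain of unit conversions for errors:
The chain is incorrect (it contains an error).

Incorrect: Newton is kg·m/s², not kg·m/s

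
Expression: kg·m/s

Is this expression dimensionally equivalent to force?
No

The expression kg·m/s has dimensions [L M T^-1], but force has dimensions [L M T^-2].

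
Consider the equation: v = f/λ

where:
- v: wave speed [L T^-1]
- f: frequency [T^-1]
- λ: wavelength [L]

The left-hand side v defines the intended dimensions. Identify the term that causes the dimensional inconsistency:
The right-hand side term f/λ

v has dimensions [L T^-1], but f/λ has dimensions [L^-1 T^-1], so the term f/λ is dimensionally wrong for v.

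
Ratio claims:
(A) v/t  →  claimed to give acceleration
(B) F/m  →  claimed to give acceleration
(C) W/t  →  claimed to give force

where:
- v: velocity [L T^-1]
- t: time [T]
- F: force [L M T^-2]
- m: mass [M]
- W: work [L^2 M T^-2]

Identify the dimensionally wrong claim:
(C) W/t does not give force

(A) v/t: [L T^-2] = acceleration [L T^-2] ✓
(B) F/m: [L T^-2] = acceleration [L T^-2] ✓
(C) W/t: [L^2 M T^-3] ≠ force [L M T^-2] ✗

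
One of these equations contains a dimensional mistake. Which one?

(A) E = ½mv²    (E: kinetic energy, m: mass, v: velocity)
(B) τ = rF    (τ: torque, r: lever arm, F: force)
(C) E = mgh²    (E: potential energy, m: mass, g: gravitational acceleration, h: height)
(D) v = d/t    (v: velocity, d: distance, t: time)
(C) E = mgh²

The equation (C) E = mgh² is dimensionally incorrect.

LHS (E): [L^2 M T^-2]
RHS (mgh²): [L^3 M T^-2] ✗

The dimensions do not match. The other three equations balance.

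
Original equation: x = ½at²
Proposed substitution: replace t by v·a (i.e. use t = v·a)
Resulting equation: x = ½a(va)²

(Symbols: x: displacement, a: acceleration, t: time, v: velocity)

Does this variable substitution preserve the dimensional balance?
No

[t] = [T] and [v·a] = [L^2 T^-3]. These differ, so the substitution replaces a quantity by one of different dimensions and the result x = ½a(va)² has LHS [L] vs RHS [L^5 T^-8] — inconsistent.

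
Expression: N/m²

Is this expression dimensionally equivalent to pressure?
Yes

The expression N/m² has dimensions [L^-1 M T^-2], which is exactly pressure [L^-1 M T^-2].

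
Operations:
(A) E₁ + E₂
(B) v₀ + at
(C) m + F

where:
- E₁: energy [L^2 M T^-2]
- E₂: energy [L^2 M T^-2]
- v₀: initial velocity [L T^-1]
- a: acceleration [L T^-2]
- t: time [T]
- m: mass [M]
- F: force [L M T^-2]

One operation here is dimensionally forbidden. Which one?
(C) m + F

(A) E₁ + E₂: E₁ [L^2 M T^-2] and E₂ [L^2 M T^-2] — same dimensions ✓
(B) v₀ + at: v₀ [L T^-1] and at [L T^-1] — same dimensions ✓
(C) m + F: m [M] and F [L M T^-2] — different dimensions cannot be added/subtracted ✗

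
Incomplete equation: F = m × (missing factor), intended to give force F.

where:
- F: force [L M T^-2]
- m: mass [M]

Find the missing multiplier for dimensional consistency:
a (acceleration), dimensions [L T^-2]

F has dimensions [L M T^-2] and m has dimensions [M].
The missing factor must have dimensions [L M T^-2] / [M] = [L T^-2], i.e. acceleration (a).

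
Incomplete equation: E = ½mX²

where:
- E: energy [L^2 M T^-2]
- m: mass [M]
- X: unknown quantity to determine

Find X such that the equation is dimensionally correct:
X = v (velocity), dimensions [L T^-1]

E has dimensions [L^2 M T^-2]; the rest of the RHS (½m) has dimensions [M].
So X² must have dimensions [L^2 T^-2], i.e. X has dimensions [L T^-1] — X = v (velocity).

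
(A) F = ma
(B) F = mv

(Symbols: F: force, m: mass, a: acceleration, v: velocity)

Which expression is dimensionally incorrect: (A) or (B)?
(B)

(A) F = ma: LHS [L M T^-2], RHS [L M T^-2] ✓
(B) F = mv: LHS [L M T^-2], RHS [L M T^-1] ✗

Expression (B) F = mv is dimensionally incorrect.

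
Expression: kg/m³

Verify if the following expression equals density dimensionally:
Yes

The expression kg/m³ has dimensions [L^-3 M], which is exactly density [L^-3 M].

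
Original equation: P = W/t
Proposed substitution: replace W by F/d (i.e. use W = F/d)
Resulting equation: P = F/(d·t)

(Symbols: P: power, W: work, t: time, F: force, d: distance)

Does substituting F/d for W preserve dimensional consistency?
No

[W] = [L^2 M T^-2] and [F/d] = [M T^-2]. These differ, so the substitution replaces a quantity by one of different dimensions and the result P = F/(d·t) has LHS [L^2 M T^-3] vs RHS [M T^-3] — inconsistent.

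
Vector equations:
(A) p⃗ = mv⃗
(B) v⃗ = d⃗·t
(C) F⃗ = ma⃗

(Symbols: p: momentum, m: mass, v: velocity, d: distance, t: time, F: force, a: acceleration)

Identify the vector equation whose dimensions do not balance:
(B) v⃗ = d⃗·t

(A) p⃗ = mv⃗: LHS [L M T^-1], RHS [L M T^-1] ✓ — mass (scalar) times velocity (vector)
(B) v⃗ = d⃗·t: LHS [L T^-1], RHS [L T] ✗ — velocity is displacement per time; should be d⃗/t
(C) F⃗ = ma⃗: LHS [L M T^-2], RHS [L M T^-2] ✓ — Force and acceleration are vectors, mass is a scalar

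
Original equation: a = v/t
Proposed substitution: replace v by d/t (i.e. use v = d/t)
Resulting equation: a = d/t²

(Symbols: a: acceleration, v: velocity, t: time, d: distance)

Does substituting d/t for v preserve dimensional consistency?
Yes

[v] = [L T^-1] and [d/t] = [L T^-1]. These match, so the substitution replaces a quantity by one of the same dimensions and the result a = d/t² has LHS [L T^-2] vs RHS [L T^-2] — still consistent.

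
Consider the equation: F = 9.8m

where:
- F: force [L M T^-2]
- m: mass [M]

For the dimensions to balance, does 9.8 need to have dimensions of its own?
Yes

F has dimensions [L M T^-2], while m alone has dimensions [M]. For the equation to balance, the factor 9.8 must carry dimensions [L T^-2] — it is a dimensional constant (a numerical value of a physical quantity with its units suppressed), not a pure number.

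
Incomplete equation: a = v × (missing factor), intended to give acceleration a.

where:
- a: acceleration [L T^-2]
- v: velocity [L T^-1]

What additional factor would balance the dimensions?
1/t (inverse time), dimensions [T^-1]

a has dimensions [L T^-2] and v has dimensions [L T^-1].
The missing factor must have dimensions [L T^-2] / [L T^-1] = [T^-1], i.e. inverse time (1/t).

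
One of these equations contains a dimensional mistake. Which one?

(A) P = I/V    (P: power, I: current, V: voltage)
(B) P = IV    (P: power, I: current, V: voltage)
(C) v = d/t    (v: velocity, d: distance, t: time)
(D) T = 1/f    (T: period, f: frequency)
(A) P = I/V

The equation (A) P = I/V is dimensionally incorrect.

LHS (P): [L^2 M T^-3]
RHS (I/V): [I^2 L^-2 M^-1 T^3] ✗

The dimensions do not match. The other three equations balance.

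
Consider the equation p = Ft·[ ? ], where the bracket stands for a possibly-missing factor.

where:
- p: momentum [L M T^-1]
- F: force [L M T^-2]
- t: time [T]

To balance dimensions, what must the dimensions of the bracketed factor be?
Nothing is missing — the bracketed factor must be dimensionless.

p has dimensions [L M T^-1] and Ft already has dimensions [L M T^-1], so p = Ft is dimensionally complete.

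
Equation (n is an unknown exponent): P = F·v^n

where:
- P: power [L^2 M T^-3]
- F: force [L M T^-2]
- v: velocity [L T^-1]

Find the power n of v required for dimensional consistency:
n = 1

P has dimensions [L^2 M T^-3]; v has dimensions [L T^-1].
The rest of the RHS has dimensions [L M T^-2], so v^n must supply [L T^-1].
With n = 1: F·v^1 has dimensions [L^2 M T^-3], matching the LHS ✓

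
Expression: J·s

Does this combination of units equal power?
No

The expression J·s has dimensions [L^2 M T^-1], but power has dimensions [L^2 M T^-3].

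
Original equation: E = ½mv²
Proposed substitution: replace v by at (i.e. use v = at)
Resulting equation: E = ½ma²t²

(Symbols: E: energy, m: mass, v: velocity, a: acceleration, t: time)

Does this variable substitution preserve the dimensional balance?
Yes

[v] = [L T^-1] and [at] = [L T^-1]. These match, so the substitution replaces a quantity by one of the same dimensions and the result E = ½ma²t² has LHS [L^2 M T^-2] vs RHS [L^2 M T^-2] — still consistent.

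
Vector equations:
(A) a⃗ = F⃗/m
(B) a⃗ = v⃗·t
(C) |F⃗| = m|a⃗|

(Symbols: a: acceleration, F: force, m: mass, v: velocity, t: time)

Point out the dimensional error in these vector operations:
(B) a⃗ = v⃗·t

(A) a⃗ = F⃗/m: LHS [L T^-2], RHS [L T^-2] ✓ — force (vector) divided by mass (scalar)
(B) a⃗ = v⃗·t: LHS [L T^-2], RHS [L] ✗ — acceleration is velocity per time; should be v⃗/t
(C) |F⃗| = m|a⃗|: LHS [L M T^-2], RHS [L M T^-2] ✓ — magnitudes of vectors are scalars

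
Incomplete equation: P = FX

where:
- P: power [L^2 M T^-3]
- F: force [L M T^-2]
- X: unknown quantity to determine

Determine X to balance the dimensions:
X = v (velocity), dimensions [L T^-1]

P has dimensions [L^2 M T^-3]; the rest of the RHS (F) has dimensions [L M T^-2].
So X must have dimensions [L T^-1] — X = v (velocity).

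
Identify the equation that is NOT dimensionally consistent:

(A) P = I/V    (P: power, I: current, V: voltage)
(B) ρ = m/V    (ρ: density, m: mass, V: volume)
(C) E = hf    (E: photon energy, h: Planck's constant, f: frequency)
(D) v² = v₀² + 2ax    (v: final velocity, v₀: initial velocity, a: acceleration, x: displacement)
(A) P = I/V

The equation (A) P = I/V is dimensionally incorrect.

LHS (P): [L^2 M T^-3]
RHS (I/V): [I^2 L^-2 M^-1 T^3] ✗

The dimensions do not match. The other three equations balance.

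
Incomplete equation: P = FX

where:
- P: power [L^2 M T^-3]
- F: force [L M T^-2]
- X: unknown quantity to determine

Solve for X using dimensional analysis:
X = v (velocity), dimensions [L T^-1]

P has dimensions [L^2 M T^-3]; the rest of the RHS (F) has dimensions [L M T^-2].
So X must have dimensions [L T^-1] — X = v (velocity).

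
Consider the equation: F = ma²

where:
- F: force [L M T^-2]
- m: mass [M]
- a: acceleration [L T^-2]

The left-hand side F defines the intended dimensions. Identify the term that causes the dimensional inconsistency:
The right-hand side term ma²

F has dimensions [L M T^-2], but ma² has dimensions [L^2 M T^-4], so the term ma² is dimensionally wrong for F.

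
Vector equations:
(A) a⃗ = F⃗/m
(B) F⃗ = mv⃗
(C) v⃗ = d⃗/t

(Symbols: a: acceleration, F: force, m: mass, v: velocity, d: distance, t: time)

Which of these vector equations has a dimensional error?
(B) F⃗ = mv⃗

(A) a⃗ = F⃗/m: LHS [L T^-2], RHS [L T^-2] ✓ — force (vector) divided by mass (scalar)
(B) F⃗ = mv⃗: LHS [L M T^-2], RHS [L M T^-1] ✗ — mass times velocity is momentum, not force; should be ma⃗
(C) v⃗ = d⃗/t: LHS [L T^-1], RHS [L T^-1] ✓ — displacement (vector) divided by time (scalar)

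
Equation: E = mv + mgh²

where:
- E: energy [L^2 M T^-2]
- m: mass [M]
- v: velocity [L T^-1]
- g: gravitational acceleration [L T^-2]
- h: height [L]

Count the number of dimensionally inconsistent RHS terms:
2

LHS E: [L^2 M T^-2]
- mv: [L M T^-1] ✗
- mgh²: [L^3 M T^-2] ✗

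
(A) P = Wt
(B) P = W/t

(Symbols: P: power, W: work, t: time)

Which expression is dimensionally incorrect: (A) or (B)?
(A)

(A) P = Wt: LHS [L^2 M T^-3], RHS [L^2 M T^-1] ✗
(B) P = W/t: LHS [L^2 M T^-3], RHS [L^2 M T^-3] ✓

Expression (A) P = Wt is dimensionally incorrect.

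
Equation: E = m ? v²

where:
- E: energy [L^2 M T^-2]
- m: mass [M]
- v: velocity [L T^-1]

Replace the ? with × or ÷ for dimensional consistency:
multiplication (×): E = m × v²

E [L^2 M T^-2]; m [M]; v² [L^2 T^-2].
m × v² → [L^2 M T^-2] ✓
m ÷ v² → [L^-2 M T^2] ✗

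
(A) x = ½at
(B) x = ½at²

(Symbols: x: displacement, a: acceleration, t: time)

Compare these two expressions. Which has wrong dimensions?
(A)

(A) x = ½at: LHS [L], RHS [L T^-1] ✗
(B) x = ½at²: LHS [L], RHS [L] ✓

Expression (A) x = ½at is dimensionally incorrect.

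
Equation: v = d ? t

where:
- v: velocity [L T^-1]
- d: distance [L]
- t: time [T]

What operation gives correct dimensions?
division (÷): v = d ÷ t

v [L T^-1]; d [L]; t [T].
d × t → [L T] ✗
d ÷ t → [L T^-1] ✓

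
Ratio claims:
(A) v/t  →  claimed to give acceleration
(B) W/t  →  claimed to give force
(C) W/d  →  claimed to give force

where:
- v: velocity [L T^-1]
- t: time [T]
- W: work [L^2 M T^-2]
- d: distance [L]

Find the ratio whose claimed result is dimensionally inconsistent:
(B) W/t does not give force

(A) v/t: [L T^-2] = acceleration [L T^-2] ✓
(B) W/t: [L^2 M T^-3] ≠ force [L M T^-2] ✗
(C) W/d: [L M T^-2] = force [L M T^-2] ✓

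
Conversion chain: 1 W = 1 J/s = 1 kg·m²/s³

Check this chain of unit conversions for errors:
The chain is correct (no errors).

Correct: Watt is Joule per second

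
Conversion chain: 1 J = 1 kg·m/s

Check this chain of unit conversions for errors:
The chain is incorrect (it contains an error).

Incorrect: Joule is kg·m²/s², not kg·m/s (that is momentum)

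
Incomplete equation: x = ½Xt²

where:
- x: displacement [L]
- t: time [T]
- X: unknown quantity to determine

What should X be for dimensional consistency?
X = a (acceleration), dimensions [L T^-2]

x has dimensions [L]; the rest of the RHS (½ t²) has dimensions [T^2].
So X must have dimensions [L T^-2] — X = a (acceleration).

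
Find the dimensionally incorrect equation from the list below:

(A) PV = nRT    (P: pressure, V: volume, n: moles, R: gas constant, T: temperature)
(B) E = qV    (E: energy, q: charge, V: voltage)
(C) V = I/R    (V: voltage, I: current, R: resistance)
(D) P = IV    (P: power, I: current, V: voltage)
(C) V = I/R

The equation (C) V = I/R is dimensionally incorrect.

LHS (V): [I^-1 L^2 M T^-3]
RHS (I/R): [I^3 L^-2 M^-1 T^3] ✗

The dimensions do not match. The other three equations balance.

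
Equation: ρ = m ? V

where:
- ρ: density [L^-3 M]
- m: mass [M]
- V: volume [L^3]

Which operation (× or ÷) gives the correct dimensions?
division (÷): ρ = m ÷ V

ρ [L^-3 M]; m [M]; V [L^3].
m × V → [L^3 M] ✗
m ÷ V → [L^-3 M] ✓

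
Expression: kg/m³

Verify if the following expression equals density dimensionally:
Yes

The expression kg/m³ has dimensions [L^-3 M], which is exactly density [L^-3 M].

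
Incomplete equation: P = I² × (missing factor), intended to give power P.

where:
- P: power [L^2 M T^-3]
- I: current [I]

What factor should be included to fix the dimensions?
R (resistance), dimensions [I^-2 L^2 M T^-3]

P has dimensions [L^2 M T^-3] and I² has dimensions [I^2].
The missing factor must have dimensions [L^2 M T^-3] / [I^2] = [I^-2 L^2 M T^-3], i.e. resistance (R).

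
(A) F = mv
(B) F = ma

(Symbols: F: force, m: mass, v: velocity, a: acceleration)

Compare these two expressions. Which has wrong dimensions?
(A)

(A) F = mv: LHS [L M T^-2], RHS [L M T^-1] ✗
(B) F = ma: LHS [L M T^-2], RHS [L M T^-2] ✓

Expression (A) F = mv is dimensionally incorrect.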